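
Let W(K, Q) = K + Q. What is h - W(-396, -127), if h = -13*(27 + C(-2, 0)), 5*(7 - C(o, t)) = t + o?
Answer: 379/5 ≈ 75.800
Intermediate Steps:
C(o, t) = 7 - o/5 - t/5 (C(o, t) = 7 - (t + o)/5 = 7 - (o + t)/5 = 7 + (-o/5 - t/5) = 7 - o/5 - t/5)
h = -2236/5 (h = -13*(27 + (7 - 1/5*(-2) - 1/5*0)) = -13*(27 + (7 + 2/5 + 0)) = -13*(27 + 37/5) = -13*172/5 = -2236/5 ≈ -447.20)
h - W(-396, -127) = -2236/5 - (-396 - 127) = -2236/5 - 1*(-523) = -2236/5 + 523 = 379/5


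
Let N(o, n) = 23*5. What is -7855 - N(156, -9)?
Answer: -7970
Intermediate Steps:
N(o, n) = 115
-7855 - N(156, -9) = -7855 - 1*115 = -7855 - 115 = -7970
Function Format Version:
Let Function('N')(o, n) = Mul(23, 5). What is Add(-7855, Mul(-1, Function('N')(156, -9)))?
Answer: -7970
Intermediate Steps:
Function('N')(o, n) = 115
Add(-7855, Mul(-1, Function('N')(156, -9))) = Add(-7855, Mul(-1, 115)) = Add(-7855, -115) = -7970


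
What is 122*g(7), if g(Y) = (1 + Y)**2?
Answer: 7808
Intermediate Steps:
122*g(7) = 122*(1 + 7)**2 = 122*8**2 = 122*64 = 7808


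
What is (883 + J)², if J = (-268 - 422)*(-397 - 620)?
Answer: 493665027769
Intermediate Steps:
J = 701730 (J = -690*(-1017) = 701730)
(883 + J)² = (883 + 701730)² = 702613² = 493665027769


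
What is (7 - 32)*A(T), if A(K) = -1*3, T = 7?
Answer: 75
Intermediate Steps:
A(K) = -3
(7 - 32)*A(T) = (7 - 32)*(-3) = -25*(-3) = 75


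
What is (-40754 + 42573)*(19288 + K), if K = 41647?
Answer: 110840765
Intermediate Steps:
(-40754 + 42573)*(19288 + K) = (-40754 + 42573)*(19288 + 41647) = 1819*60935 = 110840765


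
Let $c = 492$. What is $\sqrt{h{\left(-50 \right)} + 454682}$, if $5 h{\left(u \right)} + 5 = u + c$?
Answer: $\frac{\sqrt{11369235}}{5} \approx 674.37$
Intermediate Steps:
$h{\left(u \right)} = \frac{487}{5} + \frac{u}{5}$ ($h{\left(u \right)} = -1 + \frac{u + 492}{5} = -1 + \frac{492 + u}{5} = -1 + \left(\frac{492}{5} + \frac{u}{5}\right) = \frac{487}{5} + \frac{u}{5}$)
$\sqrt{h{\left(-50 \right)} + 454682} = \sqrt{\left(\frac{487}{5} + \frac{1}{5} \left(-50\right)\right) + 454682} = \sqrt{\left(\frac{487}{5} - 10\right) + 454682} = \sqrt{\frac{437}{5} + 454682} = \sqrt{\frac{2273847}{5}} = \frac{\sqrt{11369235}}{5}$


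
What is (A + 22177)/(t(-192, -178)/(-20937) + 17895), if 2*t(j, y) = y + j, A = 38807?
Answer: 159602751/46833475 ≈ 3.4079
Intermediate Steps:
t(j, y) = j/2 + y/2 (t(j, y) = (y + j)/2 = (j + y)/2 = j/2 + y/2)
(A + 22177)/(t(-192, -178)/(-20937) + 17895) = (38807 + 22177)/(((1/2)*(-192) + (1/2)*(-178))/(-20937) + 17895) = 60984/((-96 - 89)*(-1/20937) + 17895) = 60984/(-185*(-1/20937) + 17895) = 60984/(185/20937 + 17895) = 60984/(374667800/20937) = 60984*(20937/374667800) = 159602751/46833475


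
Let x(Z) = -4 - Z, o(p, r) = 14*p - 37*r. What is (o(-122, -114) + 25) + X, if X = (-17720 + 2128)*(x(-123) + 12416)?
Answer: -195443185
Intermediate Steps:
o(p, r) = -37*r + 14*p
X = -195445720 (X = (-17720 + 2128)*((-4 - 1*(-123)) + 12416) = -15592*((-4 + 123) + 12416) = -15592*(119 + 12416) = -15592*12535 = -195445720)
(o(-122, -114) + 25) + X = ((-37*(-114) + 14*(-122)) + 25) - 195445720 = ((4218 - 1708) + 25) - 195445720 = (2510 + 25) - 195445720 = 2535 - 195445720 = -195443185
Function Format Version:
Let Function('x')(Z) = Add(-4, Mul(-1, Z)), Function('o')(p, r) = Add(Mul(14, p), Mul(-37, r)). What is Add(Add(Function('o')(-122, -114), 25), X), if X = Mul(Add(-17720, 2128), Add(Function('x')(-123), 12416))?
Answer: -195443185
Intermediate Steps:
Function('o')(p, r) = Add(Mul(-37, r), Mul(14, p))
X = -195445720 (X = Mul(Add(-17720, 2128), Add(Add(-4, Mul(-1, -123)), 12416)) = Mul(-15592, Add(Add(-4, 123), 12416)) = Mul(-15592, Add(119, 12416)) = Mul(-15592, 12535) = -195445720)
Add(Add(Function('o')(-122, -114), 25), X) = Add(Add(Add(Mul(-37, -114), Mul(14, -122)), 25), -195445720) = Add(Add(Add(4218, -1708), 25), -195445720) = Add(Add(2510, 25), -195445720) = Add(2535, -195445720) = -195443185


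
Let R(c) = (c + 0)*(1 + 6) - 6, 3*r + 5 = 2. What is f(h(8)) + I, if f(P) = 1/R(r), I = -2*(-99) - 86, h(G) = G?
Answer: 1455/13 ≈ 111.92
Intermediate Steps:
r = -1 (r = -5/3 + (1/3)*2 = -5/3 + 2/3 = -1)
R(c) = -6 + 7*c (R(c) = c*7 - 6 = 7*c - 6 = -6 + 7*c)
I = 112 (I = 198 - 86 = 112)
f(P) = -1/13 (f(P) = 1/(-6 + 7*(-1)) = 1/(-6 - 7) = 1/(-13) = -1/13)
f(h(8)) + I = -1/13 + 112 = 1455/13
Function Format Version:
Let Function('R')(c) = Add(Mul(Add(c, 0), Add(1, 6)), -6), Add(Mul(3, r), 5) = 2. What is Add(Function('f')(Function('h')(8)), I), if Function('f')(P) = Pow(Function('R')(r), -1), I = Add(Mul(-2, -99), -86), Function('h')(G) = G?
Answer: Rational(1455, 13) ≈ 111.92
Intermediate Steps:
r = -1 (r = Add(Rational(-5, 3), Mul(Rational(1, 3), 2)) = Add(Rational(-5, 3), Rational(2, 3)) = -1)
Function('R')(c) = Add(-6, Mul(7, c)) (Function('R')(c) = Add(Mul(c, 7), -6) = Add(Mul(7, c), -6) = Add(-6, Mul(7, c)))
I = 112 (I = Add(198, -86) = 112)
Function('f')(P) = Rational(-1, 13) (Function('f')(P) = Pow(Add(-6, Mul(7, -1)), -1) = Pow(Add(-6, -7), -1) = Pow(-13, -1) = Rational(-1, 13))
Add(Function('f')(Function('h')(8)), I) = Add(Rational(-1, 13), 112) = Rational(1455, 13)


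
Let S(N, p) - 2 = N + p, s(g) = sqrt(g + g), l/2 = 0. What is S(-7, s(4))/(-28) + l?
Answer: 5/28 - sqrt(2)/14 ≈ 0.077556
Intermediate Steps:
l = 0 (l = 2*0 = 0)
s(g) = sqrt(2)*sqrt(g) (s(g) = sqrt(2*g) = sqrt(2)*sqrt(g))
S(N, p) = 2 + N + p (S(N, p) = 2 + (N + p) = 2 + N + p)
S(-7, s(4))/(-28) + l = (2 - 7 + sqrt(2)*sqrt(4))/(-28) + 0 = (2 - 7 + sqrt(2)*2)*(-1/28) + 0 = (2 - 7 + 2*sqrt(2))*(-1/28) + 0 = (-5 + 2*sqrt(2))*(-1/28) + 0 = (5/28 - sqrt(2)/14) + 0 = 5/28 - sqrt(2)/14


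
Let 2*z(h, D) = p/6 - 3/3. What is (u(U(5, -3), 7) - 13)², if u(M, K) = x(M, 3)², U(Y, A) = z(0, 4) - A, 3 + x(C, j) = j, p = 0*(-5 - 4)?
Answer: 169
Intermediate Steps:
p = 0 (p = 0*(-9) = 0)
x(C, j) = -3 + j
z(h, D) = -½ (z(h, D) = (0/6 - 3/3)/2 = (0*(⅙) - 3*⅓)/2 = (0 - 1)/2 = (½)*(-1) = -½)
U(Y, A) = -½ - A
u(M, K) = 0 (u(M, K) = (-3 + 3)² = 0² = 0)
(u(U(5, -3), 7) - 13)² = (0 - 13)² = (-13)² = 169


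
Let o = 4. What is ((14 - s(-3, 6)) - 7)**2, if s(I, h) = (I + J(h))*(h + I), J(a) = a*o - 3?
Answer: 2209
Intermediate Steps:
J(a) = -3 + 4*a (J(a) = a*4 - 3 = 4*a - 3 = -3 + 4*a)
s(I, h) = (I + h)*(-3 + I + 4*h) (s(I, h) = (I + (-3 + 4*h))*(h + I) = (-3 + I + 4*h)*(I + h) = (I + h)*(-3 + I + 4*h))
((14 - s(-3, 6)) - 7)**2 = ((14 - ((-3)**2 - 3*6 - 3*(-3 + 4*6) + 6*(-3 + 4*6))) - 7)**2 = ((14 - (9 - 18 - 3*(-3 + 24) + 6*(-3 + 24))) - 7)**2 = ((14 - (9 - 18 - 3*21 + 6*21)) - 7)**2 = ((14 - (9 - 18 - 63 + 126)) - 7)**2 = ((14 - 1*54) - 7)**2 = ((14 - 54) - 7)**2 = (-40 - 7)**2 = (-47)**2 = 2209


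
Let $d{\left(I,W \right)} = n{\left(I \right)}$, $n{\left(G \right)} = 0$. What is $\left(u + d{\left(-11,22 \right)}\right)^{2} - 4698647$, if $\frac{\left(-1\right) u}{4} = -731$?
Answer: $3851129$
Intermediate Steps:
$u = 2924$ ($u = \left(-4\right) \left(-731\right) = 2924$)
$d{\left(I,W \right)} = 0$
$\left(u + d{\left(-11,22 \right)}\right)^{2} - 4698647 = \left(2924 + 0\right)^{2} - 4698647 = 2924^{2} - 4698647 = 8549776 - 4698647 = 3851129$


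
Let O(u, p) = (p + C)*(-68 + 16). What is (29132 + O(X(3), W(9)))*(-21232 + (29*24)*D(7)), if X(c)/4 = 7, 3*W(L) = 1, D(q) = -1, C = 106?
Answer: -1552677824/3 ≈ -5.1756e+8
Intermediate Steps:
W(L) = 1/3 (W(L) = (1/3)*1 = 1/3)
X(c) = 28 (X(c) = 4*7 = 28)
O(u, p) = -5512 - 52*p (O(u, p) = (p + 106)*(-68 + 16) = (106 + p)*(-52) = -5512 - 52*p)
(29132 + O(X(3), W(9)))*(-21232 + (29*24)*D(7)) = (29132 + (-5512 - 52*1/3))*(-21232 + (29*24)*(-1)) = (29132 + (-5512 - 52/3))*(-21232 + 696*(-1)) = (29132 - 16588/3)*(-21232 - 696) = (70808/3)*(-21928) = -1552677824/3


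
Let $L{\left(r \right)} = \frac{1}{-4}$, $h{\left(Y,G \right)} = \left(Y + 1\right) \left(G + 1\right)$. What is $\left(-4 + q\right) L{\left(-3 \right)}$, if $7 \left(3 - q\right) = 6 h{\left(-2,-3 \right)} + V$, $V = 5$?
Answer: $\frac{6}{7} \approx 0.85714$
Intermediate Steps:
$h{\left(Y,G \right)} = \left(1 + G\right) \left(1 + Y\right)$ ($h{\left(Y,G \right)} = \left(1 + Y\right) \left(1 + G\right) = \left(1 + G\right) \left(1 + Y\right)$)
$L{\left(r \right)} = - \frac{1}{4}$
$q = \frac{4}{7}$ ($q = 3 - \frac{6 \left(1 - 3 - 2 - -6\right) + 5}{7} = 3 - \frac{6 \left(1 - 3 - 2 + 6\right) + 5}{7} = 3 - \frac{6 \cdot 2 + 5}{7} = 3 - \frac{12 + 5}{7} = 3 - \frac{17}{7} = \frac{4}{7} \approx 0.57143$)
$\left(-4 + q\right) L{\left(-3 \right)} = \left(-4 + \frac{4}{7}\right) \left(- \frac{1}{4}\right) = \left(- \frac{24}{7}\right) \left(- \frac{1}{4}\right) = \frac{6}{7}$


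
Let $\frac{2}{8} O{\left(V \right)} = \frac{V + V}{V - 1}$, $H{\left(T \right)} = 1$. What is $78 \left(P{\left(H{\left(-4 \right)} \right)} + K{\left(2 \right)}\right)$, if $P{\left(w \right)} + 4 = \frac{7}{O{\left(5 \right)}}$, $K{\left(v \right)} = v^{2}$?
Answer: $\frac{273}{5} \approx 54.6$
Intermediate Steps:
$O{\left(V \right)} = \frac{8 V}{-1 + V}$ ($O{\left(V \right)} = 4 \frac{V + V}{V - 1} = 4 \frac{2 V}{-1 + V} = \frac{8 V}{-1 + V}$)
$P{\left(w \right)} = - \frac{33}{10}$ ($P{\left(w \right)} = -4 + \frac{7}{8 \cdot 5 \frac{1}{-1 + 5}} = -4 + \frac{7}{8 \cdot 5 \cdot \frac{1}{4}} = -4 + \frac{7}{10} = - \frac{33}{10}$)
$78 \left(P{\left(H{\left(-4 \right)} \right)} + K{\left(2 \right)}\right) = 78 \left(- \frac{33}{10} + 2^{2}\right) = 78 \left(- \frac{33}{10} + 4\right) = 78 \cdot \frac{7}{10} = \frac{273}{5}$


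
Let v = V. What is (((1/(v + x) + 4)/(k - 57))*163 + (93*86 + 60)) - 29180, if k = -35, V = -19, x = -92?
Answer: -215770073/10212 ≈ -21129.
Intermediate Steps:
v = -19
(((1/(v + x) + 4)/(k - 57))*163 + (93*86 + 60)) - 29180 = (((1/(-19 - 92) + 4)/(-35 - 57))*163 + (93*86 + 60)) - 29180 = (((1/(-111) + 4)/(-92))*163 + (7998 + 60)) - 29180 = (((-1/111 + 4)*(-1/92))*163 + 8058) - 29180 = (((443/111)*(-1/92))*163 + 8058) - 29180 = (-443/10212*163 + 8058) - 29180 = (-72209/10212 + 8058) - 29180 = 82216087/10212 - 29180 = -215770073/10212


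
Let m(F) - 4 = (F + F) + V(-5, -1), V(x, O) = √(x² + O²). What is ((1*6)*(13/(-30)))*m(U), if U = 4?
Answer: -156/5 - 13*√26/5 ≈ -44.457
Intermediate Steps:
V(x, O) = √(O² + x²)
m(F) = 4 + √26 + 2*F (m(F) = 4 + ((F + F) + √((-1)² + (-5)²)) = 4 + (2*F + √(1 + 25)) = 4 + (2*F + √26) = 4 + (√26 + 2*F) = 4 + √26 + 2*F)
((1*6)*(13/(-30)))*m(U) = ((1*6)*(13/(-30)))*(4 + √26 + 2*4) = (6*(13*(-1/30)))*(4 + √26 + 8) = (6*(-13/30))*(12 + √26) = -13*(12 + √26)/5 = -156/5 - 13*√26/5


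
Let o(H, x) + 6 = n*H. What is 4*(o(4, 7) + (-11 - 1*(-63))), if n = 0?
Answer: 184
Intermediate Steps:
o(H, x) = -6 (o(H, x) = -6 + 0*H = -6 + 0 = -6)
4*(o(4, 7) + (-11 - 1*(-63))) = 4*(-6 + (-11 - 1*(-63))) = 4*(-6 + (-11 + 63)) = 4*(-6 + 52) = 4*46 = 184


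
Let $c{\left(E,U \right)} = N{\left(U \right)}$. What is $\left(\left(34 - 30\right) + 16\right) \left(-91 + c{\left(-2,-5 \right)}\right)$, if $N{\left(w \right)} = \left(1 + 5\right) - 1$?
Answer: $-1720$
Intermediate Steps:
$N{\left(w \right)} = 5$ ($N{\left(w \right)} = 6 - 1 = 5$)
$c{\left(E,U \right)} = 5$
$\left(\left(34 - 30\right) + 16\right) \left(-91 + c{\left(-2,-5 \right)}\right) = \left(\left(34 - 30\right) + 16\right) \left(-91 + 5\right) = \left(4 + 16\right) \left(-86\right) = 20 \left(-86\right) = -1720$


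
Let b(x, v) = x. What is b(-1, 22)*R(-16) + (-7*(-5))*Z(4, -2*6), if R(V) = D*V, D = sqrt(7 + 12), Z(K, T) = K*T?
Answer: -1680 + 16*sqrt(19) ≈ -1610.3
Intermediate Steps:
D = sqrt(19) ≈ 4.3589
R(V) = V*sqrt(19) (R(V) = sqrt(19)*V = V*sqrt(19))
b(-1, 22)*R(-16) + (-7*(-5))*Z(4, -2*6) = -(-16)*sqrt(19) + (-7*(-5))*(4*(-2*6)) = 16*sqrt(19) + 35*(4*(-12)) = 16*sqrt(19) + 35*(-48) = 16*sqrt(19) - 1680 = -1680 + 16*sqrt(19)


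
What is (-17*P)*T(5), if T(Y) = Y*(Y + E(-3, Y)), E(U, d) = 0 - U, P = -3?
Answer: 2040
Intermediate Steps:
E(U, d) = -U
T(Y) = Y*(3 + Y) (T(Y) = Y*(Y - 1*(-3)) = Y*(Y + 3) = Y*(3 + Y))
(-17*P)*T(5) = (-17*(-3))*(5*(3 + 5)) = 51*(5*8) = 51*40 = 2040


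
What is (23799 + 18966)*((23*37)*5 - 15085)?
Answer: -463144950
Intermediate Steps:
(23799 + 18966)*((23*37)*5 - 15085) = 42765*(851*5 - 15085) = 42765*(4255 - 15085) = 42765*(-10830) = -463144950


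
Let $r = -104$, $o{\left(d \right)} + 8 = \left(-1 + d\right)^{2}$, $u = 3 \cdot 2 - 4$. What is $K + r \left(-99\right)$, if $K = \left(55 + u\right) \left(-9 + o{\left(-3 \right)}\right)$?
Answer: $10239$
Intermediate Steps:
$u = 2$ ($u = 6 - 4 = 2$)
$o{\left(d \right)} = -8 + \left(-1 + d\right)^{2}$
$K = -57$ ($K = \left(55 + 2\right) \left(-9 - \left(8 - \left(-1 - 3\right)^{2}\right)\right) = 57 \left(-9 - \left(8 - \left(-4\right)^{2}\right)\right) = 57 \left(-9 + \left(-8 + 16\right)\right) = 57 \left(-9 + 8\right) = 57 \left(-1\right) = -57$)
$K + r \left(-99\right) = -57 - -10296 = -57 + 10296 = 10239$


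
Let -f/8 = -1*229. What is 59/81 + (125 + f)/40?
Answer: 160877/3240 ≈ 49.653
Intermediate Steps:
f = 1832 (f = -(-8)*229 = -8*(-229) = 1832)
59/81 + (125 + f)/40 = 59/81 + (125 + 1832)/40 = 59*(1/81) + 1957*(1/40) = 59/81 + 1957/40 = 160877/3240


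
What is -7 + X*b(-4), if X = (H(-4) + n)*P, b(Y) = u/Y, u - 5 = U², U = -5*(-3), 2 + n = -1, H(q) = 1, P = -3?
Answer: -352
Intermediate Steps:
n = -3 (n = -2 - 1 = -3)
U = 15
u = 230 (u = 5 + 15² = 5 + 225 = 230)
b(Y) = 230/Y
X = 6 (X = (1 - 3)*(-3) = -2*(-3) = 6)
-7 + X*b(-4) = -7 + 6*(230/(-4)) = -7 + 6*(230*(-¼)) = -7 + 6*(-115/2) = -7 - 345 = -352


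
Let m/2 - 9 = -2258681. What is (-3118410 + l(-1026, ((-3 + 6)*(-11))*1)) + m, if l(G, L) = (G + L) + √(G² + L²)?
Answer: -7636813 + 3*√117085 ≈ -7.6358e+6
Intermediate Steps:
m = -4517344 (m = 18 + 2*(-2258681) = 18 - 4517362 = -4517344)
l(G, L) = G + L + √(G² + L²)
(-3118410 + l(-1026, ((-3 + 6)*(-11))*1)) + m = (-3118410 + (-1026 + ((-3 + 6)*(-11))*1 + √((-1026)² + (((-3 + 6)*(-11))*1)²))) - 4517344 = (-3118410 + (-1026 + (3*(-11))*1 + √(1052676 + ((3*(-11))*1)²))) - 4517344 = (-3118410 + (-1026 - 33*1 + √(1052676 + (-33*1)²))) - 4517344 = (-3118410 + (-1026 - 33 + √(1052676 + (-33)²))) - 4517344 = (-3118410 + (-1026 - 33 + √(1052676 + 1089))) - 4517344 = (-3118410 + (-1026 - 33 + √1053765)) - 4517344 = (-3118410 + (-1026 - 33 + 3*√117085)) - 4517344 = (-3118410 + (-1059 + 3*√117085)) - 4517344 = (-3119469 + 3*√117085) - 4517344 = -7636813 + 3*√117085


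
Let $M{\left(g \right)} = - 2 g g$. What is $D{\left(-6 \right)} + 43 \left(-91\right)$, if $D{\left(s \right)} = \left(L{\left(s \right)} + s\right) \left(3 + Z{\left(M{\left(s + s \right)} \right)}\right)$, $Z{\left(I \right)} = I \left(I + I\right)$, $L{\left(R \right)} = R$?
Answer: $-1994605$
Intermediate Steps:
$M{\left(g \right)} = - 2 g^{2}$
$Z{\left(I \right)} = 2 I^{2}$ ($Z{\left(I \right)} = I 2 I = 2 I^{2}$)
$D{\left(s \right)} = 2 s \left(3 + 128 s^{4}\right)$ ($D{\left(s \right)} = \left(s + s\right) \left(3 + 2 \left(- 2 \left(s + s\right)^{2}\right)^{2}\right) = 2 s \left(3 + 2 \left(- 2 \left(2 s\right)^{2}\right)^{2}\right) = 2 s \left(3 + 2 \left(- 2 \cdot 4 s^{2}\right)^{2}\right) = 2 s \left(3 + 2 \left(- 8 s^{2}\right)^{2}\right) = 2 s \left(3 + 2 \cdot 64 s^{4}\right) = 2 s \left(3 + 128 s^{4}\right)$)
$D{\left(-6 \right)} + 43 \left(-91\right) = \left(6 \left(-6\right) + 256 \left(-6\right)^{5}\right) + 43 \left(-91\right) = \left(-36 + 256 \left(-7776\right)\right) - 3913 = \left(-36 - 1990656\right) - 3913 = -1990692 - 3913 = -1994605$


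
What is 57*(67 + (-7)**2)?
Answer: 6612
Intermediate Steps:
57*(67 + (-7)**2) = 57*(67 + 49) = 57*116 = 6612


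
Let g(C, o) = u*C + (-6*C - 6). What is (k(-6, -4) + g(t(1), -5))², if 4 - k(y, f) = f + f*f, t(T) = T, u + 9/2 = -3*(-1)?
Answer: 1849/4 ≈ 462.25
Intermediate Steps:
u = -3/2 (u = -9/2 - 3*(-1) = -9/2 + 3 = -3/2 ≈ -1.5000)
k(y, f) = 4 - f - f² (k(y, f) = 4 - (f + f*f) = 4 - (f + f²) = 4 + (-f - f²) = 4 - f - f²)
g(C, o) = -6 - 15*C/2 (g(C, o) = -3*C/2 + (-6*C - 6) = -3*C/2 + (-6 - 6*C) = -6 - 15*C/2)
(k(-6, -4) + g(t(1), -5))² = ((4 - 1*(-4) - 1*(-4)²) + (-6 - 15/2*1))² = ((4 + 4 - 1*16) + (-6 - 15/2))² = ((4 + 4 - 16) - 27/2)² = (-8 - 27/2)² = (-43/2)² = 1849/4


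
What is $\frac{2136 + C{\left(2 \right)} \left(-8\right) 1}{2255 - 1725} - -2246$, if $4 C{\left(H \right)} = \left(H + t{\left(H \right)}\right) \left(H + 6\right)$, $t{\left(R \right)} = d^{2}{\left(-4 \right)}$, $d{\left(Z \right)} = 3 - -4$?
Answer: $\frac{119170}{53} \approx 2248.5$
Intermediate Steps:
$d{\left(Z \right)} = 7$ ($d{\left(Z \right)} = 3 + 4 = 7$)
$t{\left(R \right)} = 49$ ($t{\left(R \right)} = 7^{2} = 49$)
$C{\left(H \right)} = \frac{\left(6 + H\right) \left(49 + H\right)}{4}$ ($C{\left(H \right)} = \frac{\left(H + 49\right) \left(H + 6\right)}{4} = \frac{\left(49 + H\right) \left(6 + H\right)}{4} = \frac{\left(6 + H\right) \left(49 + H\right)}{4}$)
$\frac{2136 + C{\left(2 \right)} \left(-8\right) 1}{2255 - 1725} - -2246 = \frac{2136 + \left(\frac{147}{2} + \frac{2^{2}}{4} + \frac{55}{4} \cdot 2\right) \left(-8\right) 1}{2255 - 1725} - -2246 = \frac{2136 + \left(\frac{147}{2} + \frac{1}{4} \cdot 4 + \frac{55}{2}\right) \left(-8\right) 1}{530} + 2246 = \left(2136 + \left(\frac{147}{2} + 1 + \frac{55}{2}\right) \left(-8\right) 1\right) \frac{1}{530} + 2246 = \left(2136 + 102 \left(-8\right) 1\right) \frac{1}{530} + 2246 = \left(2136 - 816\right) \frac{1}{530} + 2246 = 1320 \cdot \frac{1}{530} + 2246 = \frac{132}{53} + 2246 = \frac{119170}{53}$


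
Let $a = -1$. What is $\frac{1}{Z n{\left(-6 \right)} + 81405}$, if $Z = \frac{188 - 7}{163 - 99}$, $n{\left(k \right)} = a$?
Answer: $\frac{64}{5209739} \approx 1.2285 \cdot 10^{-5}$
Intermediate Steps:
$n{\left(k \right)} = -1$
$Z = \frac{181}{64} \approx 2.8281$
$\frac{1}{Z n{\left(-6 \right)} + 81405} = \frac{1}{\frac{181}{64} \left(-1\right) + 81405} = \frac{1}{- \frac{181}{64} + 81405} = \frac{1}{\frac{5209739}{64}} = \frac{64}{5209739}$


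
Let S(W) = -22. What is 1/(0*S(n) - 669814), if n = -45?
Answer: -1/669814 ≈ -1.4930e-6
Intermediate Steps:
1/(0*S(n) - 669814) = 1/(0*(-22) - 669814) = 1/(0 - 669814) = 1/(-669814) = -1/669814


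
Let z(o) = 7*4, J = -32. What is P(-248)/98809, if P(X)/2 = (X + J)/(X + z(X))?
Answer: 28/1086899 ≈ 2.5761e-5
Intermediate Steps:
z(o) = 28
P(X) = 2*(-32 + X)/(28 + X) (P(X) = 2*((X - 32)/(X + 28)) = 2*((-32 + X)/(28 + X)) = 2*(-32 + X)/(28 + X))
P(-248)/98809 = (2*(-32 - 248)/(28 - 248))/98809 = (2*(-280)/(-220))*(1/98809) = (2*(-1/220)*(-280))*(1/98809) = (28/11)*(1/98809) = 28/1086899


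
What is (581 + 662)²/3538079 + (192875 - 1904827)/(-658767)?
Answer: 7074848714791/2330769688593 ≈ 3.0354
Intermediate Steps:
(581 + 662)²/3538079 + (192875 - 1904827)/(-658767) = 1243²*(1/3538079) - 1711952*(-1/658767) = 1545049*(1/3538079) + 1711952/658767 = 1545049/3538079 + 1711952/658767 = 7074848714791/2330769688593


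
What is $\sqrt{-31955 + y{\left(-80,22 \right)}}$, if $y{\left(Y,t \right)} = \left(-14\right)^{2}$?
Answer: $i \sqrt{31759} \approx 178.21 i$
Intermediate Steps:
$y{\left(Y,t \right)} = 196$
$\sqrt{-31955 + y{\left(-80,22 \right)}} = \sqrt{-31955 + 196} = \sqrt{-31759} = i \sqrt{31759}$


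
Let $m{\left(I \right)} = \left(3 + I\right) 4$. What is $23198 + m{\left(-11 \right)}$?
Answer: $23166$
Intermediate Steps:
$m{\left(I \right)} = 12 + 4 I$
$23198 + m{\left(-11 \right)} = 23198 + \left(12 + 4 \left(-11\right)\right) = 23198 + \left(12 - 44\right) = 23198 - 32 = 23166$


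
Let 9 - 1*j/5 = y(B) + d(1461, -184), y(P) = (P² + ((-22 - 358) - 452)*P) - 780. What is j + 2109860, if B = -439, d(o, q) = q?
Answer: -675120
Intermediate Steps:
y(P) = -780 + P² - 832*P (y(P) = (P² + (-380 - 452)*P) - 780 = (P² - 832*P) - 780 = -780 + P² - 832*P)
j = -2784980 (j = 45 - 5*((-780 + (-439)² - 832*(-439)) - 184) = 45 - 5*((-780 + 192721 + 365248) - 184) = 45 - 5*(557189 - 184) = 45 - 5*557005 = 45 - 2785025 = -2784980)
j + 2109860 = -2784980 + 2109860 = -675120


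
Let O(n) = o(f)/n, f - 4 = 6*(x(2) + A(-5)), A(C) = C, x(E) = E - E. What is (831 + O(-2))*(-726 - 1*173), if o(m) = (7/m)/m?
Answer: -1010030995/1352 ≈ -7.4706e+5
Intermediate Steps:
x(E) = 0
f = -26 (f = 4 + 6*(0 - 5) = 4 + 6*(-5) = 4 - 30 = -26)
o(m) = 7/m**2
O(n) = 7/(676*n) (O(n) = (7/(-26)**2)/n = (7*(1/676))/n = 7/(676*n))
(831 + O(-2))*(-726 - 1*173) = (831 + (7/676)/(-2))*(-726 - 1*173) = (831 + (7/676)*(-1/2))*(-726 - 173) = (831 - 7/1352)*(-899) = (1123505/1352)*(-899) = -1010030995/1352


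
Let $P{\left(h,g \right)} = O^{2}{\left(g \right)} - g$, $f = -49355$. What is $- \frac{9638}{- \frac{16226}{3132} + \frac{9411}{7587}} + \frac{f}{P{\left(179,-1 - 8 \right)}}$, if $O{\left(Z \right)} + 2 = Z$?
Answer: $\frac{93154772083}{45081790} \approx 2066.4$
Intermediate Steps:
$O{\left(Z \right)} = -2 + Z$
$P{\left(h,g \right)} = \left(-2 + g\right)^{2} - g$
$- \frac{9638}{- \frac{16226}{3132} + \frac{9411}{7587}} + \frac{f}{P{\left(179,-1 - 8 \right)}} = - \frac{9638}{- \frac{16226}{3132} + \frac{9411}{7587}} - \frac{49355}{\left(-2 - 9\right)^{2} - \left(-1 - 8\right)} = - \frac{9638}{\left(-16226\right) \frac{1}{3132} + 9411 \cdot \frac{1}{7587}} - \frac{49355}{\left(-2 - 9\right)^{2} - \left(-1 - 8\right)} = - \frac{9638}{- \frac{8113}{1566} + \frac{3137}{2529}} - \frac{49355}{\left(-2 - 9\right)^{2} - -9} = - \frac{9638}{- \frac{1733915}{440046}} - \frac{49355}{\left(-11\right)^{2} + 9} = \left(-9638\right) \left(- \frac{440046}{1733915}\right) - \frac{49355}{121 + 9} = \frac{4241163348}{1733915} - \frac{49355}{130} = \frac{4241163348}{1733915} - \frac{9871}{26} = \frac{93154772083}{45081790}$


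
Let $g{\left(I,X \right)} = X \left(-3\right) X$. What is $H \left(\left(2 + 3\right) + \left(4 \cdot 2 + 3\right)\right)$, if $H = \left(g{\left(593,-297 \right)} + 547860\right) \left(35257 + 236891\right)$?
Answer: $1233300711744$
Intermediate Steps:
$g{\left(I,X \right)} = - 3 X^{2}$ ($g{\left(I,X \right)} = - 3 X X = - 3 X^{2}$)
$H = 77081294484$ ($H = \left(- 3 \left(-297\right)^{2} + 547860\right) \left(35257 + 236891\right) = \left(\left(-3\right) 88209 + 547860\right) 272148 = \left(-264627 + 547860\right) 272148 = 283233 \cdot 272148 = 77081294484$)
$H \left(\left(2 + 3\right) + \left(4 \cdot 2 + 3\right)\right) = 77081294484 \left(\left(2 + 3\right) + \left(4 \cdot 2 + 3\right)\right) = 77081294484 \left(5 + \left(8 + 3\right)\right) = 77081294484 \left(5 + 11\right) = 77081294484 \cdot 16 = 1233300711744$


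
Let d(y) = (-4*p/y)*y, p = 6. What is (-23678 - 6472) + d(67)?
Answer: -30174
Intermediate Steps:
d(y) = -24 (d(y) = (-24/y)*y = -24)
(-23678 - 6472) + d(67) = (-23678 - 6472) - 24 = -30150 - 24 = -30174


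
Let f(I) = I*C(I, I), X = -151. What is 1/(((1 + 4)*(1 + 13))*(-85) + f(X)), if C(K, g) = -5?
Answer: -1/5195 ≈ -0.00019249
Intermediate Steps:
f(I) = -5*I (f(I) = I*(-5) = -5*I)
1/(((1 + 4)*(1 + 13))*(-85) + f(X)) = 1/(((1 + 4)*(1 + 13))*(-85) - 5*(-151)) = 1/((5*14)*(-85) + 755) = 1/(70*(-85) + 755) = 1/(-5950 + 755) = 1/(-5195) = -1/5195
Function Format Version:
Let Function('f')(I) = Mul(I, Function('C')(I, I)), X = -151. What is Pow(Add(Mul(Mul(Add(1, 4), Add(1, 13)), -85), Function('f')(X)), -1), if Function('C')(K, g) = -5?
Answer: Rational(-1, 5195) ≈ -0.00019249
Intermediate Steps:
Function('f')(I) = Mul(-5, I) (Function('f')(I) = Mul(I, -5) = Mul(-5, I))
Pow(Add(Mul(Mul(Add(1, 4), Add(1, 13)), -85), Function('f')(X)), -1) = Pow(Add(Mul(Mul(Add(1, 4), Add(1, 13)), -85), Mul(-5, -151)), -1) = Pow(Add(Mul(Mul(5, 14), -85), 755), -1) = Pow(Add(Mul(70, -85), 755), -1) = Pow(Add(-5950, 755), -1) = Pow(-5195, -1) = Rational(-1, 5195)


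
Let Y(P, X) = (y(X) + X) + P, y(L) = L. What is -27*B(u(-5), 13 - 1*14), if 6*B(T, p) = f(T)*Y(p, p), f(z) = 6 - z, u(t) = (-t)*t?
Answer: 837/2 ≈ 418.50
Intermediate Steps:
u(t) = -t²
Y(P, X) = P + 2*X (Y(P, X) = (X + X) + P = 2*X + P = P + 2*X)
B(T, p) = p*(6 - T)/2 (B(T, p) = ((6 - T)*(p + 2*p))/6 = ((6 - T)*(3*p))/6 = (3*p*(6 - T))/6 = p*(6 - T)/2)
-27*B(u(-5), 13 - 1*14) = -27*(13 - 1*14)*(6 - (-1)*(-5)²)/2 = -27*(13 - 14)*(6 - (-1)*25)/2 = -27*(-1)*(6 - 1*(-25))/2 = -27*(-1)*(6 + 25)/2 = -27*(-1)*31/2 = -27*(-31/2) = 837/2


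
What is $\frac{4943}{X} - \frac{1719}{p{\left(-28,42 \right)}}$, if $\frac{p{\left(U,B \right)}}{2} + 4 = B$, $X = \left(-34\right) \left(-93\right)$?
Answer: $- \frac{2529905}{120156} \approx -21.055$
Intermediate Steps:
$X = 3162$
$p{\left(U,B \right)} = -8 + 2 B$
$\frac{4943}{X} - \frac{1719}{p{\left(-28,42 \right)}} = \frac{4943}{3162} - \frac{1719}{-8 + 2 \cdot 42} = 4943 \cdot \frac{1}{3162} - \frac{1719}{-8 + 84} = \frac{4943}{3162} - \frac{1719}{76} = - \frac{2529905}{120156}$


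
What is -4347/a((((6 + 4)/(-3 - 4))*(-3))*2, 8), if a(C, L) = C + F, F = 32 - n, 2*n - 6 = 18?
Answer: -30429/200 ≈ -152.15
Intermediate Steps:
n = 12 (n = 3 + (1/2)*18 = 3 + 9 = 12)
F = 20 (F = 32 - 1*12 = 32 - 12 = 20)
a(C, L) = 20 + C (a(C, L) = C + 20 = 20 + C)
-4347/a((((6 + 4)/(-3 - 4))*(-3))*2, 8) = -4347/(20 + (((6 + 4)/(-3 - 4))*(-3))*2) = -4347/(20 + ((10/(-7))*(-3))*2) = -4347/(20 + ((10*(-1/7))*(-3))*2) = -4347/(20 - 10/7*(-3)*2) = -4347/(20 + (30/7)*2) = -4347/(20 + 60/7) = -4347/200/7 = -4347*7/200 = -30429/200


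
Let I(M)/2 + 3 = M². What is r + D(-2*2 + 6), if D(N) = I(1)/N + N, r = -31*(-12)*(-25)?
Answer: -9300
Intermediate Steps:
I(M) = -6 + 2*M²
r = -9300 (r = 372*(-25) = -9300)
D(N) = N - 4/N (D(N) = (-6 + 2*1²)/N + N = (-6 + 2*1)/N + N = (-6 + 2)/N + N = -4/N + N = N - 4/N)
r + D(-2*2 + 6) = -9300 + ((-2*2 + 6) - 4/(-2*2 + 6)) = -9300 + ((-4 + 6) - 4/(-4 + 6)) = -9300 + (2 - 4/2) = -9300 + (2 - 4*½) = -9300 + (2 - 2) = -9300 + 0 = -9300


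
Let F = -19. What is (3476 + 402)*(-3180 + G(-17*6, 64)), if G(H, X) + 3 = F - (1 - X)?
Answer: -12173042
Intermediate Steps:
G(H, X) = -23 + X (G(H, X) = -3 + (-19 - (1 - X)) = -3 + (-19 + (-1 + X)) = -3 + (-20 + X) = -23 + X)
(3476 + 402)*(-3180 + G(-17*6, 64)) = (3476 + 402)*(-3180 + (-23 + 64)) = 3878*(-3180 + 41) = 3878*(-3139) = -12173042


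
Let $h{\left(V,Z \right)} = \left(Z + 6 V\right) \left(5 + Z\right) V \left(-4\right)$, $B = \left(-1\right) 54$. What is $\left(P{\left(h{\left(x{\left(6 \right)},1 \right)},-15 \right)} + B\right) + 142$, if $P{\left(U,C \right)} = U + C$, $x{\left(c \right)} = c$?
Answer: $-5255$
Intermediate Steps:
$B = -54$
$h{\left(V,Z \right)} = - 4 V \left(5 + Z\right) \left(Z + 6 V\right)$ ($h{\left(V,Z \right)} = \left(5 + Z\right) \left(Z + 6 V\right) V \left(-4\right) = V \left(5 + Z\right) \left(Z + 6 V\right) \left(-4\right) = - 4 V \left(5 + Z\right) \left(Z + 6 V\right)$)
$P{\left(U,C \right)} = C + U$
$\left(P{\left(h{\left(x{\left(6 \right)},1 \right)},-15 \right)} + B\right) + 142 = \left(\left(-15 - 24 \left(1^{2} + 5 \cdot 1 + 30 \cdot 6 + 6 \cdot 6 \cdot 1\right)\right) - 54\right) + 142 = \left(\left(-15 - 24 \left(1 + 5 + 180 + 36\right)\right) - 54\right) + 142 = \left(\left(-15 - 24 \cdot 222\right) - 54\right) + 142 = \left(\left(-15 - 5328\right) - 54\right) + 142 = \left(-5343 - 54\right) + 142 = -5397 + 142 = -5255$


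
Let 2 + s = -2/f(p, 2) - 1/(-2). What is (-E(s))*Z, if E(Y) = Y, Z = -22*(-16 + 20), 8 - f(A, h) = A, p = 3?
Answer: -836/5 ≈ -167.20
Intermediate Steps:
f(A, h) = 8 - A
Z = -88 (Z = -22*4 = -88)
s = -19/10 (s = -2 + (-2/(8 - 1*3) - 1/(-2)) = -2 + (-2/(8 - 3) - 1*(-½)) = -2 + (-2/5 + ½) = -2 + (-2*⅕ + ½) = -2 + (-⅖ + ½) = -2 + ⅒ = -19/10 ≈ -1.9000)
(-E(s))*Z = -1*(-19/10)*(-88) = (19/10)*(-88) = -836/5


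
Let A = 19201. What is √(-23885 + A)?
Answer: 2*I*√1171 ≈ 68.44*I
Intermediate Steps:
√(-23885 + A) = √(-23885 + 19201) = √(-4684) = 2*I*√1171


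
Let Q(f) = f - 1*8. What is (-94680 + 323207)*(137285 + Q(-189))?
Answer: 31328309376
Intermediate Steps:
Q(f) = -8 + f (Q(f) = f - 8 = -8 + f)
(-94680 + 323207)*(137285 + Q(-189)) = (-94680 + 323207)*(137285 + (-8 - 189)) = 228527*(137285 - 197) = 228527*137088 = 31328309376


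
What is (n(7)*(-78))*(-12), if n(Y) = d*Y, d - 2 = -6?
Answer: -26208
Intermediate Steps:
d = -4 (d = 2 - 6 = -4)
n(Y) = -4*Y
(n(7)*(-78))*(-12) = (-4*7*(-78))*(-12) = -28*(-78)*(-12) = 2184*(-12) = -26208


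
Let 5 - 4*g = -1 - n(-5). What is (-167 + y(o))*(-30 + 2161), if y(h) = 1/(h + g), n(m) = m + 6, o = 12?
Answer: -19564711/55 ≈ -3.5572e+5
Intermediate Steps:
n(m) = 6 + m
g = 7/4 (g = 5/4 - (-1 - (6 - 5))/4 = 5/4 - (-1 - 1*1)/4 = 5/4 - (-1 - 1)/4 = 5/4 - ¼*(-2) = 5/4 + ½ = 7/4 ≈ 1.7500)
y(h) = 1/(7/4 + h) (y(h) = 1/(h + 7/4) = 1/(7/4 + h))
(-167 + y(o))*(-30 + 2161) = (-167 + 4/(7 + 4*12))*(-30 + 2161) = (-167 + 4/(7 + 48))*2131 = (-167 + 4/55)*2131 = -9181/55*2131 = -19564711/55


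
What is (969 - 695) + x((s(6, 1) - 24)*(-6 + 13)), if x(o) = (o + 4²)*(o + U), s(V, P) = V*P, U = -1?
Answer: 14244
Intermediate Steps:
s(V, P) = P*V
x(o) = (-1 + o)*(16 + o) (x(o) = (o + 4²)*(o - 1) = (o + 16)*(-1 + o) = (16 + o)*(-1 + o) = (-1 + o)*(16 + o))
(969 - 695) + x((s(6, 1) - 24)*(-6 + 13)) = (969 - 695) + (-16 + ((1*6 - 24)*(-6 + 13))² + 15*((1*6 - 24)*(-6 + 13))) = 274 + (-16 + ((6 - 24)*7)² + 15*((6 - 24)*7)) = 274 + (-16 + (-18*7)² + 15*(-18*7)) = 274 + (-16 + (-126)² + 15*(-126)) = 274 + (-16 + 15876 - 1890) = 274 + 13970 = 14244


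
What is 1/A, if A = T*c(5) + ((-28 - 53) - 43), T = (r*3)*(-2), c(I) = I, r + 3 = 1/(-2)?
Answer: -1/19 ≈ -0.052632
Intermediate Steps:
r = -7/2 (r = -3 + 1/(-2) = -3 - ½ = -7/2 ≈ -3.5000)
T = 21 (T = -7/2*3*(-2) = -21/2*(-2) = 21)
A = -19 (A = 21*5 + ((-28 - 53) - 43) = 105 + (-81 - 43) = 105 - 124 = -19)
1/A = 1/(-19) = -1/19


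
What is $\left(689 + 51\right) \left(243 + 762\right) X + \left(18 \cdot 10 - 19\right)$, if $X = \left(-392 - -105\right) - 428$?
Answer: $-531745339$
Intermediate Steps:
$X = -715$ ($X = \left(-392 + 105\right) - 428 = -287 - 428 = -715$)
$\left(689 + 51\right) \left(243 + 762\right) X + \left(18 \cdot 10 - 19\right) = \left(689 + 51\right) \left(243 + 762\right) \left(-715\right) + \left(18 \cdot 10 - 19\right) = 740 \cdot 1005 \left(-715\right) + \left(180 - 19\right) = 743700 \left(-715\right) + 161 = -531745500 + 161 = -531745339$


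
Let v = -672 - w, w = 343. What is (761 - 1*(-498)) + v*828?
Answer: -839161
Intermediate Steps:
v = -1015 (v = -672 - 1*343 = -672 - 343 = -1015)
(761 - 1*(-498)) + v*828 = (761 - 1*(-498)) - 1015*828 = (761 + 498) - 840420 = 1259 - 840420 = -839161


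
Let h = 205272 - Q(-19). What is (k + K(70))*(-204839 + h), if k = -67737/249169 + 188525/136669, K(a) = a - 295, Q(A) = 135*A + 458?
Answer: -19365875736174620/34053678061 ≈ -5.6869e+5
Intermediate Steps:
Q(A) = 458 + 135*A
K(a) = -295 + a
k = 37717037672/34053678061 (k = -67737*1/249169 + 188525*(1/136669) = -67737/249169 + 188525/136669 = 37717037672/34053678061 ≈ 1.1076)
h = 207379 (h = 205272 - (458 + 135*(-19)) = 205272 - (458 - 2565) = 205272 - 1*(-2107) = 205272 + 2107 = 207379)
(k + K(70))*(-204839 + h) = (37717037672/34053678061 + (-295 + 70))*(-204839 + 207379) = (37717037672/34053678061 - 225)*2540 = -7624360526053/34053678061*2540 = -19365875736174620/34053678061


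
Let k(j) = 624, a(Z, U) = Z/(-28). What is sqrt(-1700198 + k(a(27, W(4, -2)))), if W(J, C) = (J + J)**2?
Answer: I*sqrt(1699574) ≈ 1303.7*I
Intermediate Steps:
W(J, C) = 4*J**2 (W(J, C) = (2*J)**2 = 4*J**2)
a(Z, U) = -Z/28 (a(Z, U) = Z*(-1/28) = -Z/28)
sqrt(-1700198 + k(a(27, W(4, -2)))) = sqrt(-1700198 + 624) = sqrt(-1699574) = I*sqrt(1699574)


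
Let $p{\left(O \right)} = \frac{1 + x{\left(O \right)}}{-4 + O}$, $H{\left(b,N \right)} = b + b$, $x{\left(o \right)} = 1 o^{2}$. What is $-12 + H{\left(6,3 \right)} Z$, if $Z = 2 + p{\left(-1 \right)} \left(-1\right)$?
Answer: $\frac{84}{5} \approx 16.8$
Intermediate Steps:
$x{\left(o \right)} = o^{2}$
$H{\left(b,N \right)} = 2 b$
$p{\left(O \right)} = \frac{1 + O^{2}}{-4 + O}$
$Z = \frac{12}{5}$ ($Z = 2 + \frac{1 + \left(-1\right)^{2}}{-4 - 1} \left(-1\right) = 2 + \frac{1 + 1}{-5} \left(-1\right) = 2 + \left(- \frac{1}{5}\right) 2 \left(-1\right) = 2 - - \frac{2}{5} = 2 + \frac{2}{5} = \frac{12}{5} \approx 2.4$)
$-12 + H{\left(6,3 \right)} Z = -12 + 2 \cdot 6 \cdot \frac{12}{5} = -12 + 12 \cdot \frac{12}{5} = -12 + \frac{144}{5} = \frac{84}{5}$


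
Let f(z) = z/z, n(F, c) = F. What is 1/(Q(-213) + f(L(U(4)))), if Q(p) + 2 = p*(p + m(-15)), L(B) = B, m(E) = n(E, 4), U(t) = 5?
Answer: 1/48563 ≈ 2.0592e-5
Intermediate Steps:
m(E) = E
f(z) = 1
Q(p) = -2 + p*(-15 + p) (Q(p) = -2 + p*(p - 15) = -2 + p*(-15 + p))
1/(Q(-213) + f(L(U(4)))) = 1/((-2 + (-213)² - 15*(-213)) + 1) = 1/((-2 + 45369 + 3195) + 1) = 1/(48562 + 1) = 1/48563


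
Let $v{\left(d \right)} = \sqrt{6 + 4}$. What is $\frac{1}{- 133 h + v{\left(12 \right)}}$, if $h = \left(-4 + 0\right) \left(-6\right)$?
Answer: $- \frac{1596}{5094427} - \frac{\sqrt{10}}{10188854} \approx -0.00031359$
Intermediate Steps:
$v{\left(d \right)} = \sqrt{10}$
$h = 24$ ($h = \left(-4\right) \left(-6\right) = 24$)
$\frac{1}{- 133 h + v{\left(12 \right)}} = \frac{1}{\left(-133\right) 24 + \sqrt{10}} = \frac{1}{-3192 + \sqrt{10}}$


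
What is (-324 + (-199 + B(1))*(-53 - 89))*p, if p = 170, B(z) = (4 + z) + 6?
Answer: 4483240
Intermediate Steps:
B(z) = 10 + z
(-324 + (-199 + B(1))*(-53 - 89))*p = (-324 + (-199 + (10 + 1))*(-53 - 89))*170 = (-324 + (-199 + 11)*(-142))*170 = (-324 - 188*(-142))*170 = (-324 + 26696)*170 = 26372*170 = 4483240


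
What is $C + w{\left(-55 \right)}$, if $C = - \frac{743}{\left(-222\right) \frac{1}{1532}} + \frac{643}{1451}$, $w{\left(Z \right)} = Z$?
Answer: $\frac{817032256}{161061} \approx 5072.8$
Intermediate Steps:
$C = \frac{825890611}{161061}$ ($C = - \frac{743}{\left(-222\right) \frac{1}{1532}} + 643 \cdot \frac{1}{1451} = - \frac{743}{- \frac{111}{766}} + \frac{643}{1451} = \left(-743\right) \left(- \frac{766}{111}\right) + \frac{643}{1451} = \frac{569138}{111} + \frac{643}{1451} = \frac{825890611}{161061} \approx 5127.8$)
$C + w{\left(-55 \right)} = \frac{825890611}{161061} - 55 = \frac{817032256}{161061}$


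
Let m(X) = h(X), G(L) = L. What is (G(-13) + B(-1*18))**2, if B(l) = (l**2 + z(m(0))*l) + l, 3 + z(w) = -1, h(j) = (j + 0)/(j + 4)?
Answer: 133225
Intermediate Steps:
h(j) = j/(4 + j)
m(X) = X/(4 + X)
z(w) = -4 (z(w) = -3 - 1 = -4)
B(l) = l**2 - 3*l (B(l) = (l**2 - 4*l) + l = l**2 - 3*l)
(G(-13) + B(-1*18))**2 = (-13 + (-1*18)*(-3 - 1*18))**2 = (-13 - 18*(-3 - 18))**2 = (-13 - 18*(-21))**2 = (-13 + 378)**2 = 365**2 = 133225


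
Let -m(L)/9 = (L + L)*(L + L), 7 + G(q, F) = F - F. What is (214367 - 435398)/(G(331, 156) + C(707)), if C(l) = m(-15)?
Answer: 221031/8107 ≈ 27.264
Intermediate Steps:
G(q, F) = -7 (G(q, F) = -7 + (F - F) = -7 + 0 = -7)
m(L) = -36*L**2 (m(L) = -9*(L + L)*(L + L) = -9*2*L*2*L = -36*L**2)
C(l) = -8100 (C(l) = -36*(-15)**2 = -36*225 = -8100)
(214367 - 435398)/(G(331, 156) + C(707)) = (214367 - 435398)/(-7 - 8100) = -221031/(-8107) = -221031*(-1/8107) = 221031/8107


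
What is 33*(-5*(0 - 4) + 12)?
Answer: 1056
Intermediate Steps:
33*(-5*(0 - 4) + 12) = 33*(-5*(-4) + 12) = 33*(20 + 12) = 33*32 = 1056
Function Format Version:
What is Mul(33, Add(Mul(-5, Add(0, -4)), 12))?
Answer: 1056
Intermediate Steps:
Mul(33, Add(Mul(-5, Add(0, -4)), 12)) = Mul(33, Add(Mul(-5, -4), 12)) = Mul(33, Add(20, 12)) = Mul(33, 32) = 1056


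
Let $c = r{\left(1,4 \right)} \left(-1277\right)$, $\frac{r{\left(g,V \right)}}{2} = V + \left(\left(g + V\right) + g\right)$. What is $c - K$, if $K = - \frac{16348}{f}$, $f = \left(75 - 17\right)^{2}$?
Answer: $- \frac{21475053}{841} \approx -25535.0$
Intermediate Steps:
$f = 3364$ ($f = 58^{2} = 3364$)
$r{\left(g,V \right)} = 4 V + 4 g$ ($r{\left(g,V \right)} = 2 \left(V + \left(\left(g + V\right) + g\right)\right) = 2 \left(V + \left(\left(V + g\right) + g\right)\right) = 2 \left(V + \left(V + 2 g\right)\right) = 2 \left(2 V + 2 g\right) = 4 V + 4 g$)
$K = - \frac{4087}{841}$ ($K = - \frac{16348}{3364} = \left(-16348\right) \frac{1}{3364} = - \frac{4087}{841} \approx -4.8597$)
$c = -25540$ ($c = \left(4 \cdot 4 + 4 \cdot 1\right) \left(-1277\right) = \left(16 + 4\right) \left(-1277\right) = 20 \left(-1277\right) = -25540$)
$c - K = -25540 - - \frac{4087}{841} = -25540 + \frac{4087}{841} = - \frac{21475053}{841}$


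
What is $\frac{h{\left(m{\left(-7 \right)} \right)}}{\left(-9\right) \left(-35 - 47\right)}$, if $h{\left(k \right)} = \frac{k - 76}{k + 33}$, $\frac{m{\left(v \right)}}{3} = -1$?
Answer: $- \frac{79}{22140} \approx -0.0035682$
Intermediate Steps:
$m{\left(v \right)} = -3$ ($m{\left(v \right)} = 3 \left(-1\right) = -3$)
$h{\left(k \right)} = \frac{-76 + k}{33 + k}$
$\frac{h{\left(m{\left(-7 \right)} \right)}}{\left(-9\right) \left(-35 - 47\right)} = \frac{\frac{1}{33 - 3} \left(-76 - 3\right)}{\left(-9\right) \left(-35 - 47\right)} = \frac{\frac{1}{30} \left(-79\right)}{\left(-9\right) \left(-82\right)} = \frac{\frac{1}{30} \left(-79\right)}{738} = \left(- \frac{79}{30}\right) \frac{1}{738} = - \frac{79}{22140}$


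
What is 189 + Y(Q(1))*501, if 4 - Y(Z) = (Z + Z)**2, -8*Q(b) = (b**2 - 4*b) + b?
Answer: 8271/4 ≈ 2067.8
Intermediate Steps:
Q(b) = -b**2/8 + 3*b/8 (Q(b) = -((b**2 - 4*b) + b)/8 = -(b**2 - 3*b)/8 = -b**2/8 + 3*b/8)
Y(Z) = 4 - 4*Z**2 (Y(Z) = 4 - (Z + Z)**2 = 4 - (2*Z)**2 = 4 - 4*Z**2)
189 + Y(Q(1))*501 = 189 + (4 - 4*(3 - 1*1)**2/64)*501 = 189 + (4 - 4*(3 - 1)**2/64)*501 = 189 + (4 - 4*((1/8)*1*2)**2)*501 = 189 + (4 - 4*(1/4)**2)*501 = 189 + (4 - 4*1/16)*501 = 189 + (4 - 1/4)*501 = 189 + (15/4)*501 = 189 + 7515/4 = 8271/4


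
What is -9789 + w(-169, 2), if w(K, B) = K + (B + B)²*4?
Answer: -9894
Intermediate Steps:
w(K, B) = K + 16*B² (w(K, B) = K + (2*B)²*4 = K + (4*B²)*4 = K + 16*B²)
-9789 + w(-169, 2) = -9789 + (-169 + 16*2²) = -9789 + (-169 + 16*4) = -9789 + (-169 + 64) = -9789 - 105 = -9894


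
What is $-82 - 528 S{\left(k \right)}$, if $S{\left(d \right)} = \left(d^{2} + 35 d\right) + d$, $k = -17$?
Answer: $170462$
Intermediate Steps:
$S{\left(d \right)} = d^{2} + 36 d$
$-82 - 528 S{\left(k \right)} = -82 - 528 \left(- 17 \left(36 - 17\right)\right) = -82 - 528 \left(\left(-17\right) 19\right) = -82 - -170544 = -82 + 170544 = 170462$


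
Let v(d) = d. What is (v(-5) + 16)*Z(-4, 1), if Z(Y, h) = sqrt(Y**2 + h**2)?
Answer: 11*sqrt(17) ≈ 45.354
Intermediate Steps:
(v(-5) + 16)*Z(-4, 1) = (-5 + 16)*sqrt((-4)**2 + 1**2) = 11*sqrt(16 + 1) = 11*sqrt(17)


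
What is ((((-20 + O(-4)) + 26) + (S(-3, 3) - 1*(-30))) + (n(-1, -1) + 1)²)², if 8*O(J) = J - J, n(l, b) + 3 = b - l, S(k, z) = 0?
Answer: 1600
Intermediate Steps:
n(l, b) = -3 + b - l (n(l, b) = -3 + (b - l) = -3 + b - l)
O(J) = 0 (O(J) = (J - J)/8 = (⅛)*0 = 0)
((((-20 + O(-4)) + 26) + (S(-3, 3) - 1*(-30))) + (n(-1, -1) + 1)²)² = ((((-20 + 0) + 26) + (0 - 1*(-30))) + ((-3 - 1 - 1*(-1)) + 1)²)² = (((-20 + 26) + (0 + 30)) + ((-3 - 1 + 1) + 1)²)² = ((6 + 30) + (-3 + 1)²)² = (36 + (-2)²)² = (36 + 4)² = 40² = 1600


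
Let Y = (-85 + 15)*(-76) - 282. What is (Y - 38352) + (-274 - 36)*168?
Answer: -85394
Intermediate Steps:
Y = 5038 (Y = -70*(-76) - 282 = 5320 - 282 = 5038)
(Y - 38352) + (-274 - 36)*168 = (5038 - 38352) + (-274 - 36)*168 = -33314 - 310*168 = -33314 - 52080 = -85394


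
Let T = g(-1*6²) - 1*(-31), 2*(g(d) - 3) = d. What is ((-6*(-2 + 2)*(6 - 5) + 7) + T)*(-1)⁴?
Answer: 23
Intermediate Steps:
g(d) = 3 + d/2
T = 16 (T = (3 + (-1*6²)/2) - 1*(-31) = (3 + (-1*36)/2) + 31 = (3 + (½)*(-36)) + 31 = (3 - 18) + 31 = -15 + 31 = 16)
((-6*(-2 + 2)*(6 - 5) + 7) + T)*(-1)⁴ = ((-6*(-2 + 2)*(6 - 5) + 7) + 16)*(-1)⁴ = ((-0 + 7) + 16)*1 = ((-6*0 + 7) + 16)*1 = ((0 + 7) + 16)*1 = (7 + 16)*1 = 23*1 = 23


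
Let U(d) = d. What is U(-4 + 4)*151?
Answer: 0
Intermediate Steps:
U(-4 + 4)*151 = (-4 + 4)*151 = 0*151 = 0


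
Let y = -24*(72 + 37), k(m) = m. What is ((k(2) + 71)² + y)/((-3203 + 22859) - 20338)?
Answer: -2713/682 ≈ -3.9780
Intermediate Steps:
y = -2616 (y = -24*109 = -2616)
((k(2) + 71)² + y)/((-3203 + 22859) - 20338) = ((2 + 71)² - 2616)/((-3203 + 22859) - 20338) = (73² - 2616)/(19656 - 20338) = (5329 - 2616)/(-682) = 2713*(-1/682) = -2713/682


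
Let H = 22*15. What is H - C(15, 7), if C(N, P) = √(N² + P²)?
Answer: 330 - √274 ≈ 313.45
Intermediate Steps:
H = 330
H - C(15, 7) = 330 - √(15² + 7²) = 330 - √(225 + 49) = 330 - √274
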